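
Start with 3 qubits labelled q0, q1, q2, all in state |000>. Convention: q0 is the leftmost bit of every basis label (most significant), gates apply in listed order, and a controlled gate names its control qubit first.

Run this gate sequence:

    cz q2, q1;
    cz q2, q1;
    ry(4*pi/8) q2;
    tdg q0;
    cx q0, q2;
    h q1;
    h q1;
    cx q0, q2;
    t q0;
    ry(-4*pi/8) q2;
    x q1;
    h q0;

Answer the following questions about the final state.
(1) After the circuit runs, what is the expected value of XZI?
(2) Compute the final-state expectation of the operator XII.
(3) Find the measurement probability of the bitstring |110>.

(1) In the final state, XZI has expectation -1. Key observation: gates 3-10 undo each other exactly, leaving only the rest of the circuit to track.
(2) In the final state, XII has expectation 1.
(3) A full measurement returns |110> with probability 1/2.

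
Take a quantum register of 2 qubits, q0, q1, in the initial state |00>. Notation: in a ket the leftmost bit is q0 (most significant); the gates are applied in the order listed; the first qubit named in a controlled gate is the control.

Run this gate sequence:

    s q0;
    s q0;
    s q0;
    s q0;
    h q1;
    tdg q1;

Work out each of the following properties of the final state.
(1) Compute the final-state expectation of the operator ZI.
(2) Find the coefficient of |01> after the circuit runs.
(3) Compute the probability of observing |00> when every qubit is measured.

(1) In the final state, ZI has expectation 1. Key observation: the block from step 1 through step 4 cancels to the identity and can be dropped.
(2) The amplitude on |01> is -sqrt(2)*exp(3*I*pi/4)/2.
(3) The probability of measuring |00> is 1/2.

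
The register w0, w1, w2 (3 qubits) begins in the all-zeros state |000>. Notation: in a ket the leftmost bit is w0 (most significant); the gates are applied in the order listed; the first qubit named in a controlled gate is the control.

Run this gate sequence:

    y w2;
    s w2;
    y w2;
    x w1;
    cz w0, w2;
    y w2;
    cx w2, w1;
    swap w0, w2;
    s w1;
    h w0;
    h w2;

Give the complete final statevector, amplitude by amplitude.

After the circuit, the state carries amplitude -1/2 on |000>, -1/2 on |001>, 0 on |010>, 0 on |011>, 1/2 on |100>, 1/2 on |101>, 0 on |110>, 0 on |111>.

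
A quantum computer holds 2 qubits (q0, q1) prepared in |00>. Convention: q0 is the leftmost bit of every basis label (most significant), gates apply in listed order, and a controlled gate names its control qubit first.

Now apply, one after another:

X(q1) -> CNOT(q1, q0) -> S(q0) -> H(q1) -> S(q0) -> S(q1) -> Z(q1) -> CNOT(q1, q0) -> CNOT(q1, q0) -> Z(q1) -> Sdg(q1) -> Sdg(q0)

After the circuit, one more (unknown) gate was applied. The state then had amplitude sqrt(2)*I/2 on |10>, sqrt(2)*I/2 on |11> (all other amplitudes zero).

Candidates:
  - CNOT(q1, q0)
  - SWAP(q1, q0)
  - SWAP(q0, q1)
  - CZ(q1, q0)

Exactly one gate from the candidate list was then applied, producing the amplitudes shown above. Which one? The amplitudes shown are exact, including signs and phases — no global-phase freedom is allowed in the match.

The unique candidate consistent with the amplitudes is CZ(q1, q0).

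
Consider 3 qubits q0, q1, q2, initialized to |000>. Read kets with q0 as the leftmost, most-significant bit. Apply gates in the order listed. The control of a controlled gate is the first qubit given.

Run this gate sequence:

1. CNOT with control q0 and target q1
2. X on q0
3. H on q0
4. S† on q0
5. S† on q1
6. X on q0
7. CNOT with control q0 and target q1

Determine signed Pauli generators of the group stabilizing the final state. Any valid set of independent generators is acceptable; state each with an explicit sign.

The stabilizer group can be generated by -XYI, +ZZI, +IIZ, among other valid generating sets.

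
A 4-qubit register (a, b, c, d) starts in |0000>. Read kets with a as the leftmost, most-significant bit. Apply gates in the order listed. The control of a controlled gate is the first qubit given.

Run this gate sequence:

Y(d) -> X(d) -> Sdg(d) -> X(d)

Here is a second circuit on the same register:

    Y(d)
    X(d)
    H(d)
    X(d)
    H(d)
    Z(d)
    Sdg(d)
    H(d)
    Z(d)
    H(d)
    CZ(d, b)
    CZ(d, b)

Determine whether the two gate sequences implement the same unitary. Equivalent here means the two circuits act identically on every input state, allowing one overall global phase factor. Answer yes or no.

Yes, they are equivalent — the unitaries differ by at most a global phase.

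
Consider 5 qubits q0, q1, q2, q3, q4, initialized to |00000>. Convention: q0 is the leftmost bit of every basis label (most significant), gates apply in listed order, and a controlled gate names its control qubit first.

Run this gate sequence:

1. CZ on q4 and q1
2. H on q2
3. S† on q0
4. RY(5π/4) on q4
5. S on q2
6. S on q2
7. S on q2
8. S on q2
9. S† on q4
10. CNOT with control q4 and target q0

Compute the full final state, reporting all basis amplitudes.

The resulting statevector has amplitude -sqrt(4 - 2*sqrt(2))/4 on |00000>, -sqrt(4 - 2*sqrt(2))/4 on |00100>, -I*sqrt(2*sqrt(2) + 4)/4 on |10001>, -I*sqrt(2*sqrt(2) + 4)/4 on |10101>, and 0 on every other basis state.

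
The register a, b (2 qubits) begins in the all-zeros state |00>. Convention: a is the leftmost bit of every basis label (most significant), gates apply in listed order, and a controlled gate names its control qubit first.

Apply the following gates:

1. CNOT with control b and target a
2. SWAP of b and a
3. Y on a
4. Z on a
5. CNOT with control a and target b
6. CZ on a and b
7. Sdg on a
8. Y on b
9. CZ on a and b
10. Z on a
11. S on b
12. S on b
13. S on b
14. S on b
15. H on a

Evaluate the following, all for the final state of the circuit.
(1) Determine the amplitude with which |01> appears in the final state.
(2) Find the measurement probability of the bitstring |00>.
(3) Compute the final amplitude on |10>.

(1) The amplitude on |01> is 0. Key observation: steps 11-14 multiply out to the identity, so the circuit reduces to the remaining gates.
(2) The probability of measuring |00> is 1/2.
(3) The amplitude on |10> is -sqrt(2)*I/2.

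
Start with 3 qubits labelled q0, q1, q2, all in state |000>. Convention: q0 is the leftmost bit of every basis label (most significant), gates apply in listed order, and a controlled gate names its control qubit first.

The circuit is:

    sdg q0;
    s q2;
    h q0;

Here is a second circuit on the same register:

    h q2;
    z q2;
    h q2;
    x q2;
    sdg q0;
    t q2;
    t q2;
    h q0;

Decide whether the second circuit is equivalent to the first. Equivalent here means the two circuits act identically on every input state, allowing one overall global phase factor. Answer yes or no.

Yes — the two circuits implement the same unitary up to a global phase.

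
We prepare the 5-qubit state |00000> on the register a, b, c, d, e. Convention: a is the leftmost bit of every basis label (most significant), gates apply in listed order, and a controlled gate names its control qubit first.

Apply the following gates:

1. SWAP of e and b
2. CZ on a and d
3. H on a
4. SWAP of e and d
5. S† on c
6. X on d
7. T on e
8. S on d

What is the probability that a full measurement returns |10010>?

The probability of measuring |10010> is 1/2.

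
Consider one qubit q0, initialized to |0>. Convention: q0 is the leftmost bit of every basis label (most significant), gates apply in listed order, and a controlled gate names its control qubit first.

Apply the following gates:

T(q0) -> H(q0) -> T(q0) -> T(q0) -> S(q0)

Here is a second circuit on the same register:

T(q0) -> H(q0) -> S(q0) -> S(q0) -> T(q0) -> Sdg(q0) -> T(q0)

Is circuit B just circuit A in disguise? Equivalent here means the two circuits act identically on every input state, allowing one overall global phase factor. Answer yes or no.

Yes, they are equivalent — the unitaries differ by at most a global phase.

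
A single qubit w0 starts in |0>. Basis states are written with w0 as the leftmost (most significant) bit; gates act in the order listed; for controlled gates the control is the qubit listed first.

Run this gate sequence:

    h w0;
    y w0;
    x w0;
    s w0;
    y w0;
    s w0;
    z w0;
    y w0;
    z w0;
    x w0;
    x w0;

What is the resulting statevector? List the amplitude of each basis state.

The final amplitudes are sqrt(2)/2 on |0>, -sqrt(2)/2 on |1>.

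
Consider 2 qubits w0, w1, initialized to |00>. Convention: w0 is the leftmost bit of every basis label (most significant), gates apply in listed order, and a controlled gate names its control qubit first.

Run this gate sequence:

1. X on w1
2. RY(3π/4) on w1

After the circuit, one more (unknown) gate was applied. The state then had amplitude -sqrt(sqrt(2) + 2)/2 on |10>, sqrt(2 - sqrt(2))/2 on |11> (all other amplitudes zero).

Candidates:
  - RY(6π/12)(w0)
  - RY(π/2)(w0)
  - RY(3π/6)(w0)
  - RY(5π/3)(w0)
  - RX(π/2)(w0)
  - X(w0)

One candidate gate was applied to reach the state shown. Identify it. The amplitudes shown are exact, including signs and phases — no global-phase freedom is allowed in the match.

The unique candidate consistent with the amplitudes is X(w0).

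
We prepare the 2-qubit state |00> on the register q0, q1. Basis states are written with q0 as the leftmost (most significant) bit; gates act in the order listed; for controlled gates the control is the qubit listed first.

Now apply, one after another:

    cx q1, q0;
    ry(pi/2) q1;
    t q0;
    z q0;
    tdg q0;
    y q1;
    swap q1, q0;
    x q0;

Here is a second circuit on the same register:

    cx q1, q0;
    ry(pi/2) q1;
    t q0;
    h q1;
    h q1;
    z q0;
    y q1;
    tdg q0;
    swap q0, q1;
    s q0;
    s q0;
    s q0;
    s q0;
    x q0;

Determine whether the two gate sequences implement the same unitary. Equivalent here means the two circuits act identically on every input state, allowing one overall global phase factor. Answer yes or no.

Yes: on every input state the two circuits agree up to one overall phase factor.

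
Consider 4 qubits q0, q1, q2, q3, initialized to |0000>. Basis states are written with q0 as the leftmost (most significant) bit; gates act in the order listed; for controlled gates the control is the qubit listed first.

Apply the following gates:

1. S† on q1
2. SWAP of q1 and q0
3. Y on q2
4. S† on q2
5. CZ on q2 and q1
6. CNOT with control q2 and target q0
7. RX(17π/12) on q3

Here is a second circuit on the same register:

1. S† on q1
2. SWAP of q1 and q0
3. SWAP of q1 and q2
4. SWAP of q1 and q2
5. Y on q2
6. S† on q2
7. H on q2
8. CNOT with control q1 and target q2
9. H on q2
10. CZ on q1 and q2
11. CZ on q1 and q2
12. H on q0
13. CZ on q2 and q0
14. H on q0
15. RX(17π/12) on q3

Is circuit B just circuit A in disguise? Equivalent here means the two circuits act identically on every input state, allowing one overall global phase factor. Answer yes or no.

Yes: on every input state the two circuits agree up to one overall phase factor.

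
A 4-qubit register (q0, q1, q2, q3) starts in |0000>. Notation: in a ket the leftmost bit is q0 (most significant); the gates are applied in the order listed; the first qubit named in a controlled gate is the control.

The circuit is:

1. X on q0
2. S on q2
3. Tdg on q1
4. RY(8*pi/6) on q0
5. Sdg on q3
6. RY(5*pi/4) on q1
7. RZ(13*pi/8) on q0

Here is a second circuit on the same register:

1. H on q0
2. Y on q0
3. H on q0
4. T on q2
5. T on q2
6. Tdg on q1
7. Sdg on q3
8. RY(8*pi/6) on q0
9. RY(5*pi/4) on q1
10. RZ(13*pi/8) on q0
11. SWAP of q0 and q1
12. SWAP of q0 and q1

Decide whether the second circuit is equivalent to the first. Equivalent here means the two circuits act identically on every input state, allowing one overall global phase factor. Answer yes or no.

No, they are not equivalent — no single phase factor reconciles the two unitaries.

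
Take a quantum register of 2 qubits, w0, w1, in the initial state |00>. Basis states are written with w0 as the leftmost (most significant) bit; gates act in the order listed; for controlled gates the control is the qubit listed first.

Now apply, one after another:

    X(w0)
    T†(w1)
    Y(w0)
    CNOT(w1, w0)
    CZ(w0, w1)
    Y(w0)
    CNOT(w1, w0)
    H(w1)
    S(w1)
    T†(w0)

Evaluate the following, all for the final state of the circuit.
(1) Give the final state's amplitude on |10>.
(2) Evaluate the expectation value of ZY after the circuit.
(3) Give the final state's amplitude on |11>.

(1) The final state's coefficient on |10> equals -sqrt(2)*exp(3*I*pi/4)/2.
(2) In the final state, ZY has expectation -1.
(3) |11> carries amplitude sqrt(2)*exp(I*pi/4)/2 in the final state.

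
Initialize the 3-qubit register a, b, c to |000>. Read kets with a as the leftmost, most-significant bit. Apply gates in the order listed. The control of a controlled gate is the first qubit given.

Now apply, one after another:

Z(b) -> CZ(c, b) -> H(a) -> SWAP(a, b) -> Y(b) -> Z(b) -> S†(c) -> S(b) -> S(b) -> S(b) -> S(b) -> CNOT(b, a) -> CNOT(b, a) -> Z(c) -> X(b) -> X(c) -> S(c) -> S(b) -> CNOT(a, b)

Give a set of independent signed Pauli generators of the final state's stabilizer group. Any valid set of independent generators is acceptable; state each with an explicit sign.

The final state is stabilized by the group generated by +IYI, +ZII, -IIZ; other independent generating sets are equally valid.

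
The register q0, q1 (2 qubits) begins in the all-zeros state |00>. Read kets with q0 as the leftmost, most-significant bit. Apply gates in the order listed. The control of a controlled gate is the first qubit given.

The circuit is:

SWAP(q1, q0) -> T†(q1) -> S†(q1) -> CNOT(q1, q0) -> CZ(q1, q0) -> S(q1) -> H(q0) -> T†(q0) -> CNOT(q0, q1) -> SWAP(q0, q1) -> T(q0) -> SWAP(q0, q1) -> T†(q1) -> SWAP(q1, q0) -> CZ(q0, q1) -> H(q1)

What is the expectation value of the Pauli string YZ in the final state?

The observable YZ averages to sqrt(2)/2.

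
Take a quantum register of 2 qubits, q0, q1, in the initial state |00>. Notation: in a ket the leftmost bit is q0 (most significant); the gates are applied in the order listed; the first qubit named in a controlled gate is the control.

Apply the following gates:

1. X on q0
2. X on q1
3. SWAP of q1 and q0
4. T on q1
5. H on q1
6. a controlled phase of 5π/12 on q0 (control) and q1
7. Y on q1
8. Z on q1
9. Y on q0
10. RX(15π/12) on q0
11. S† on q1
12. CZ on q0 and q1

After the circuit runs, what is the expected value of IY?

The observable IY averages to 1/4 - sqrt(3)/4.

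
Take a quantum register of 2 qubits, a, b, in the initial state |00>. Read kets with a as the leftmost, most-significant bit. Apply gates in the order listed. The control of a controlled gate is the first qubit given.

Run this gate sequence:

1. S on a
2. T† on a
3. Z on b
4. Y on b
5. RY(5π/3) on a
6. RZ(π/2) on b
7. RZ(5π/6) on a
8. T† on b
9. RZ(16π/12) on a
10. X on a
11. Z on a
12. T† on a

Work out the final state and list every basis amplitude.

The resulting statevector has amplitude 0 on |00>, -exp(7*I*pi/12)/2 on |01>, 0 on |10>, -sqrt(3)*exp(I*pi/6)/2 on |11>.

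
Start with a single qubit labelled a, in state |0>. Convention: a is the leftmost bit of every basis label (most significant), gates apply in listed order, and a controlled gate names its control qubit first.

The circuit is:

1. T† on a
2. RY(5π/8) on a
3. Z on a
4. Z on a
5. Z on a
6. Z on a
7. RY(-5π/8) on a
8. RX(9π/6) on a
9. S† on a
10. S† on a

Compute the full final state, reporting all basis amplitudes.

The resulting statevector has amplitude -sqrt(2)/2 on |0>, sqrt(2)*I/2 on |1>. Key observation: gates 2-7 undo each other exactly, leaving only the rest of the circuit to track.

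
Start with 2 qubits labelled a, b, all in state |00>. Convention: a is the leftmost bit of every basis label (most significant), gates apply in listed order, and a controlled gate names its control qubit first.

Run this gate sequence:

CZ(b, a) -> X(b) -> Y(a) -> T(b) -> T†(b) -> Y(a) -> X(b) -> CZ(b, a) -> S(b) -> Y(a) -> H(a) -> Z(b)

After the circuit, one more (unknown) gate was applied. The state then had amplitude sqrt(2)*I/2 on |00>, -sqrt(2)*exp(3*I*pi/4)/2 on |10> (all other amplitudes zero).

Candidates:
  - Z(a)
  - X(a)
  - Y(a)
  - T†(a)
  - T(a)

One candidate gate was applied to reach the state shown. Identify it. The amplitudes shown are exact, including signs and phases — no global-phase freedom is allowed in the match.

The applied gate was T(a). Key observation: the block from step 1 through step 8 cancels to the identity and can be dropped.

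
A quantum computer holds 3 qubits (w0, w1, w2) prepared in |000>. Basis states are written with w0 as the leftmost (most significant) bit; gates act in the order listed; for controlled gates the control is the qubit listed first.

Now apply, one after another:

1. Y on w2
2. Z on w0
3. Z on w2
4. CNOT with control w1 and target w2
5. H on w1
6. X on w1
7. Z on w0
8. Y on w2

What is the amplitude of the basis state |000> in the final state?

|000> carries amplitude -sqrt(2)/2 in the final state.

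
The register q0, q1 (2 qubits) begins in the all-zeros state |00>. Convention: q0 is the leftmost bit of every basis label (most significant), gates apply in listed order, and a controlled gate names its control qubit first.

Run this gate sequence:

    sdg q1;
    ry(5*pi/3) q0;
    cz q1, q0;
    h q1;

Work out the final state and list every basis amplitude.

The final amplitudes are -sqrt(6)/4 on |00>, -sqrt(6)/4 on |01>, sqrt(2)/4 on |10>, sqrt(2)/4 on |11>.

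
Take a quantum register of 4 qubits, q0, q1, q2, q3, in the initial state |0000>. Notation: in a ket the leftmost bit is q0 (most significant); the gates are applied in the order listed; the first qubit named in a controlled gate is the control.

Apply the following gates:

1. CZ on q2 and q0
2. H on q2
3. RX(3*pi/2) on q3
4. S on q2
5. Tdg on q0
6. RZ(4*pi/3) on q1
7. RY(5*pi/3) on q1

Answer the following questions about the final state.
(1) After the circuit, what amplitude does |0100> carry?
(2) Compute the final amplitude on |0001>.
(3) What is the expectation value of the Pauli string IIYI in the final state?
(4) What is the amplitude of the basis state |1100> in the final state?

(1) The final state's coefficient on |0100> equals exp(I*pi/3)/4.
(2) The amplitude on |0001> is -sqrt(3)*exp(5*I*pi/6)/4.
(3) The observable IIYI averages to 1.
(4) |1100> carries amplitude 0 in the final state.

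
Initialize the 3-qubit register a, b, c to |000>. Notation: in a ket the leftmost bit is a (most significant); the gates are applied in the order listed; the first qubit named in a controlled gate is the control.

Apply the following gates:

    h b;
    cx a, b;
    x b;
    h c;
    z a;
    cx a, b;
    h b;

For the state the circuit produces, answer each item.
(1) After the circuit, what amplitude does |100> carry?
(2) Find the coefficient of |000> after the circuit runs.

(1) The amplitude on |100> is 0.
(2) The final state's coefficient on |000> equals sqrt(2)/2.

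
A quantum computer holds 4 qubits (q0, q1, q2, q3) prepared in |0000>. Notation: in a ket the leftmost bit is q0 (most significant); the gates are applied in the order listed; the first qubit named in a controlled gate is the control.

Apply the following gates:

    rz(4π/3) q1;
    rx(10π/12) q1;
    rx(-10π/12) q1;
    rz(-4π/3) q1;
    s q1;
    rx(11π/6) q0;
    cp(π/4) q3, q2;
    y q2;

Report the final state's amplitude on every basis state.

The final amplitudes are I*(-sqrt(6) - sqrt(2))/4 on |0010>, -sqrt(2)/4 + sqrt(6)/4 on |1010>, and 0 on every other basis state. Key observation: the block from step 1 through step 4 cancels to the identity and can be dropped.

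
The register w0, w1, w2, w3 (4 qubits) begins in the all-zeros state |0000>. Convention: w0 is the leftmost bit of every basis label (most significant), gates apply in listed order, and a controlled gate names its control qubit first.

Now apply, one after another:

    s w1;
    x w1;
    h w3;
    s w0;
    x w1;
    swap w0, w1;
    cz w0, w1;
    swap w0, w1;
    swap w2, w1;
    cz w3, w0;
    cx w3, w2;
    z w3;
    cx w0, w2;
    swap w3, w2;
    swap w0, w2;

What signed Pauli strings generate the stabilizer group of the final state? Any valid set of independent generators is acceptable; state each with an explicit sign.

One valid set of independent stabilizer generators is -XIIX, +ZIIZ, +IZII, +IIZI (any independent generating set of the same group is equally correct).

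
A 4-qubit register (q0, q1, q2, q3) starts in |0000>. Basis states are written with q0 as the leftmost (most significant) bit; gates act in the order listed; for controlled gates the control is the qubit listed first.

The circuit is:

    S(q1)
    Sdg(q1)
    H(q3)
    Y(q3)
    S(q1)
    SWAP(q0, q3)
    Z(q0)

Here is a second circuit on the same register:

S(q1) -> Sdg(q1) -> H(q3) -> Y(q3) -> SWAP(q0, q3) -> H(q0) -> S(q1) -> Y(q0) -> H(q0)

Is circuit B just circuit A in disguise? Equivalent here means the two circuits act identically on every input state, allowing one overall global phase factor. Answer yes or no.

No — the two circuits implement different unitaries, even allowing a global phase.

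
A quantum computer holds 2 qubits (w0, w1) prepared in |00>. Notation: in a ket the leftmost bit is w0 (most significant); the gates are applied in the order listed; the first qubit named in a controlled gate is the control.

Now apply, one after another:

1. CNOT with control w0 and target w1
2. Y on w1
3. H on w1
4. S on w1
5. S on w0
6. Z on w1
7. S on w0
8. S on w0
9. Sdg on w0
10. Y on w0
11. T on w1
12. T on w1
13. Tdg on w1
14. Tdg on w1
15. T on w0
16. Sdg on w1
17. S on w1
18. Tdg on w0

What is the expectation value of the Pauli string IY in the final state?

The observable IY averages to 1. Key observation: the block from step 15 through step 18 cancels to the identity and can be dropped.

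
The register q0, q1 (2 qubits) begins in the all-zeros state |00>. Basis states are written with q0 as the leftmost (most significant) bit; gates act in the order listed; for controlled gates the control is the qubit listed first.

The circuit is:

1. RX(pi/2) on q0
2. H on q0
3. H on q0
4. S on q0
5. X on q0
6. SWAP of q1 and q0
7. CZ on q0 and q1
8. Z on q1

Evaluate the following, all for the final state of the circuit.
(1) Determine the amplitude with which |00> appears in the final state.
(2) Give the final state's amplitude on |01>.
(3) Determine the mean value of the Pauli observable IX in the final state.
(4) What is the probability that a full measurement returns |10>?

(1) The final state's coefficient on |00> equals sqrt(2)/2. Key observation: steps 2-3 multiply out to the identity, so the circuit reduces to the remaining gates.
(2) The amplitude on |01> is -sqrt(2)/2.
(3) In the final state, IX has expectation -1.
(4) Outcome |10> occurs with probability 0.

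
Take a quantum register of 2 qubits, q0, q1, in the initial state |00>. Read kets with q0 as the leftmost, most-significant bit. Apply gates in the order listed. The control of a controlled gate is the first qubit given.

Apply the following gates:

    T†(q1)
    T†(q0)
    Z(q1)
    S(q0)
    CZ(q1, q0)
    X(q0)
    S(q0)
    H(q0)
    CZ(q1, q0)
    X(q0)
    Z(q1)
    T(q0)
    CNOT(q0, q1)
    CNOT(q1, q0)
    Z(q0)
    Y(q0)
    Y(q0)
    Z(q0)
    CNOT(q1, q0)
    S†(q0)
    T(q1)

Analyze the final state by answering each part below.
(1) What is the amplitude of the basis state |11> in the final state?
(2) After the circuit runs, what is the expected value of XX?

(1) The final state's coefficient on |11> equals sqrt(2)*I/2. Key observation: gates 14-19 undo each other exactly, leaving only the rest of the circuit to track.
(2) The expectation value of XX is -1.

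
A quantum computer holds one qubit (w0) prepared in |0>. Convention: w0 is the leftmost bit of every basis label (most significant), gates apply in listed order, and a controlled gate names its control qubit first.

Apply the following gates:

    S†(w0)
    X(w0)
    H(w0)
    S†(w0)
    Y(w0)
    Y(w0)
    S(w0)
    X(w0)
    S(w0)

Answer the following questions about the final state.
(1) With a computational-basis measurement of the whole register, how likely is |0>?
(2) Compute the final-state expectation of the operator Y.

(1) Outcome |0> occurs with probability 1/2.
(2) The expectation value of Y is -1.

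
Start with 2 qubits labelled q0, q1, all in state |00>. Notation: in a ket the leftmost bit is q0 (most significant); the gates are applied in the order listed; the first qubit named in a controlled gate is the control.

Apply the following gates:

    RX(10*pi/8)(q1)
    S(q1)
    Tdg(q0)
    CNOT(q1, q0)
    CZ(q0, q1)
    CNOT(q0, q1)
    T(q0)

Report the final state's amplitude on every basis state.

The final amplitudes are -sqrt(2 - sqrt(2))/2 on |00>, 0 on |01>, -sqrt(sqrt(2) + 2)*exp(I*pi/4)/2 on |10>, 0 on |11>.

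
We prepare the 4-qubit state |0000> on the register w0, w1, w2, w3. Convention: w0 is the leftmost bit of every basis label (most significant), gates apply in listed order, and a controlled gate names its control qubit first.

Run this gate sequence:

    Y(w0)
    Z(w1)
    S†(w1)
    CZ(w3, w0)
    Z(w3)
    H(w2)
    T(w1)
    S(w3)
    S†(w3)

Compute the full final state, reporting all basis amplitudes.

The resulting statevector has amplitude sqrt(2)*I/2 on |1000>, sqrt(2)*I/2 on |1010>, and 0 on every other basis state. Key observation: steps 8-9 multiply out to the identity, so the circuit reduces to the remaining gates.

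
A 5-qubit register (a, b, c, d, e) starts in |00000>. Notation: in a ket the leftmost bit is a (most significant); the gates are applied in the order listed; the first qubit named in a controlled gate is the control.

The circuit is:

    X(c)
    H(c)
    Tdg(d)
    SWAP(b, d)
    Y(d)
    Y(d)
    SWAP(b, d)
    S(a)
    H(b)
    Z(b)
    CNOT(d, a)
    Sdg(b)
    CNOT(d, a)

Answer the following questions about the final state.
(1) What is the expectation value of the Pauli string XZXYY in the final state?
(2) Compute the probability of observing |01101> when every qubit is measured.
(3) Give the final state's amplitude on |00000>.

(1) The expectation value of XZXYY is 0. Key observation: gates 4-7 undo each other exactly, leaving only the rest of the circuit to track.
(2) Outcome |01101> occurs with probability 0.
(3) The amplitude on |00000> is 1/2.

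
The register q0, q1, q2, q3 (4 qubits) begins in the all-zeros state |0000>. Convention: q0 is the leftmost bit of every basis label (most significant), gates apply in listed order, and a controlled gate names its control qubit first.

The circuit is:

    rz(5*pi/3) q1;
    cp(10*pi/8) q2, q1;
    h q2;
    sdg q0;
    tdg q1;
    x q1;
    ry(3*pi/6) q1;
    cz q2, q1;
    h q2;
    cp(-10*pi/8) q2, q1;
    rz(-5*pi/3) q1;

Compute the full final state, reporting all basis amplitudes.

The resulting statevector has amplitude -sqrt(2)/2 on |0000>, -sqrt(2)*exp(I*pi/12)/2 on |0110>, and 0 on every other basis state.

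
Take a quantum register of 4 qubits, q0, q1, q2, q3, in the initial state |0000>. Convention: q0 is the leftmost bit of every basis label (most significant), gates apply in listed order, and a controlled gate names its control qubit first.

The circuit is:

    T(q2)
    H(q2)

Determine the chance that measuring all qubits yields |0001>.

The probability of measuring |0001> is 0.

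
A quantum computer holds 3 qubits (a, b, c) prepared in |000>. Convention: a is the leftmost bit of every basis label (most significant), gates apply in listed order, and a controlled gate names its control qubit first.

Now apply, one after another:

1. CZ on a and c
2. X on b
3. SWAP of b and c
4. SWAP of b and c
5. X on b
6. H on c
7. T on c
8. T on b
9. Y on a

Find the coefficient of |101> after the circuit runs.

|101> carries amplitude sqrt(2)*exp(3*I*pi/4)/2 in the final state.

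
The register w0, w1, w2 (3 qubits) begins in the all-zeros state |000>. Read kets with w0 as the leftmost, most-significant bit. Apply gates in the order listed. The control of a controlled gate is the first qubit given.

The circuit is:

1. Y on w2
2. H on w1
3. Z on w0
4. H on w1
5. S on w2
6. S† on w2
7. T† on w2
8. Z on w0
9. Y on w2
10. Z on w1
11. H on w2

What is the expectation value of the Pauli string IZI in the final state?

In the final state, IZI has expectation 1. Key observation: gates 5-6 undo each other exactly, leaving only the rest of the circuit to track.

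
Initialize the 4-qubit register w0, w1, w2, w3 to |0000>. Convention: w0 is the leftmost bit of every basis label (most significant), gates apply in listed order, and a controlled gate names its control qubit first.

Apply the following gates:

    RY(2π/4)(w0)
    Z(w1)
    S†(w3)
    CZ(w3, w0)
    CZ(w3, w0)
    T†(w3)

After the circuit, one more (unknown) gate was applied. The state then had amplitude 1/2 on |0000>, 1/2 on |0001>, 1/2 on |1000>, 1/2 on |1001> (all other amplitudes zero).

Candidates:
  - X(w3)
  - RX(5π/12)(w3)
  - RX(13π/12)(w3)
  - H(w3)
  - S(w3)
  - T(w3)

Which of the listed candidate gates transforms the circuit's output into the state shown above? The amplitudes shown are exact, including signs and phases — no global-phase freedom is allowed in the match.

It was H(w3) that produced the state shown. Key observation: the block from step 4 through step 5 cancels to the identity and can be dropped.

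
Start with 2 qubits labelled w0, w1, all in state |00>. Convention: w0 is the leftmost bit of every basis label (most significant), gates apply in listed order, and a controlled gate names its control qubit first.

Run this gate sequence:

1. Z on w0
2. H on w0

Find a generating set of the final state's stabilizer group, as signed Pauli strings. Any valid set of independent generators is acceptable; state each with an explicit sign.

The final state is stabilized by the group generated by +XI, +IZ; other independent generating sets are equally valid.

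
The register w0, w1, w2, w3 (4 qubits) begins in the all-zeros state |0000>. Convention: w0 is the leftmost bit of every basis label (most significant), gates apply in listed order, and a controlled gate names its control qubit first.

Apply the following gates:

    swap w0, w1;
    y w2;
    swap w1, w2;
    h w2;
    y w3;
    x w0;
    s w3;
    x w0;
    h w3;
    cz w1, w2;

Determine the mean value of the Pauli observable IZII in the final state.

In the final state, IZII has expectation -1.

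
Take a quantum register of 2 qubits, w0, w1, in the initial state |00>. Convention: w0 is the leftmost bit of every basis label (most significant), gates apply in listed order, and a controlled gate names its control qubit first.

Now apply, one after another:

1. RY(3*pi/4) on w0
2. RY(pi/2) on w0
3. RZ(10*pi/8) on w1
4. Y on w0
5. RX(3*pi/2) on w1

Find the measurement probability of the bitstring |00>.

The probability of measuring |00> is sqrt(2)/8 + 1/4.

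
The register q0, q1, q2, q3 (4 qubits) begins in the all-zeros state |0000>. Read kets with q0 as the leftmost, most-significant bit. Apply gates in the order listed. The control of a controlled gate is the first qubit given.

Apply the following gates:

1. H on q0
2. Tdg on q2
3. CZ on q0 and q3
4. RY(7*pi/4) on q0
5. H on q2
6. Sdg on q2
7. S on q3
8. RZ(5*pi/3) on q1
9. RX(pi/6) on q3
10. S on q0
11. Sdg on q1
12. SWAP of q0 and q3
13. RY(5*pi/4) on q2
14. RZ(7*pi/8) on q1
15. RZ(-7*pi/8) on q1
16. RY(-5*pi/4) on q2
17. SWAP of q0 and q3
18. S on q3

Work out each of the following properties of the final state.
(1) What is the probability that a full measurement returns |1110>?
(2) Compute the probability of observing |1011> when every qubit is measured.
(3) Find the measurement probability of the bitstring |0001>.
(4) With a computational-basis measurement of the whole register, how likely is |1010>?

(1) The probability of measuring |1110> is 0.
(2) Outcome |1011> occurs with probability -sqrt(3)/16 - sqrt(2)/16 + sqrt(6)/32 + 1/8.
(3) A full measurement returns |0001> with probability -sqrt(3)/16 - sqrt(6)/32 + sqrt(2)/16 + 1/8.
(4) The probability of measuring |1010> is -sqrt(2)/16 - sqrt(6)/32 + sqrt(3)/16 + 1/8.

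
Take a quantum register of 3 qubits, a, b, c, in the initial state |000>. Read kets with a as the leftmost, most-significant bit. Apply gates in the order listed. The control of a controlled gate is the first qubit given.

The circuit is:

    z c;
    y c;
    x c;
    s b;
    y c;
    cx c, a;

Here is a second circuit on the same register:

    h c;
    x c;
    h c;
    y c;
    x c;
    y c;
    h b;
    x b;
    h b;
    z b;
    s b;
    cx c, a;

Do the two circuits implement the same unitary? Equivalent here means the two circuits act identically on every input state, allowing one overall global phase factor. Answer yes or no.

Yes — the two circuits implement the same unitary up to a global phase.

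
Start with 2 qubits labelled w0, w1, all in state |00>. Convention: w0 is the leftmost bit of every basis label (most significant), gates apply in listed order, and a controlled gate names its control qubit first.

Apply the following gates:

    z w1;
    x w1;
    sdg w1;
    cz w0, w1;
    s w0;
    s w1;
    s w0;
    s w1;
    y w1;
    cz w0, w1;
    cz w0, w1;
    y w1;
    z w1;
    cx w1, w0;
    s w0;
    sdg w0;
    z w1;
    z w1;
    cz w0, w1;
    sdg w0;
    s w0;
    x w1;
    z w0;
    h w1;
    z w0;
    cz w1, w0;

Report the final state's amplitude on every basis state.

After the circuit, the state carries amplitude 0 on |00>, 0 on |01>, sqrt(2)*I/2 on |10>, -sqrt(2)*I/2 on |11>.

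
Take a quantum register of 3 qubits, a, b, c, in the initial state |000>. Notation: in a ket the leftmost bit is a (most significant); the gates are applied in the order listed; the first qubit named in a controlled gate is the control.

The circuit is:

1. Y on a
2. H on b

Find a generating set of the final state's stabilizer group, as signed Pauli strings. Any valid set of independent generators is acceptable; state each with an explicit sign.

One valid set of independent stabilizer generators is +IXI, -ZII, +IIZ (any independent generating set of the same group is equally correct).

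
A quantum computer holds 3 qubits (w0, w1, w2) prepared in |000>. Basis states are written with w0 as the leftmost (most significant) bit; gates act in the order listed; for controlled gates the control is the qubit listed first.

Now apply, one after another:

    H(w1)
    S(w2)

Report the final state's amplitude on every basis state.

The final amplitudes are sqrt(2)/2 on |000>, sqrt(2)/2 on |010>, and 0 on every other basis state.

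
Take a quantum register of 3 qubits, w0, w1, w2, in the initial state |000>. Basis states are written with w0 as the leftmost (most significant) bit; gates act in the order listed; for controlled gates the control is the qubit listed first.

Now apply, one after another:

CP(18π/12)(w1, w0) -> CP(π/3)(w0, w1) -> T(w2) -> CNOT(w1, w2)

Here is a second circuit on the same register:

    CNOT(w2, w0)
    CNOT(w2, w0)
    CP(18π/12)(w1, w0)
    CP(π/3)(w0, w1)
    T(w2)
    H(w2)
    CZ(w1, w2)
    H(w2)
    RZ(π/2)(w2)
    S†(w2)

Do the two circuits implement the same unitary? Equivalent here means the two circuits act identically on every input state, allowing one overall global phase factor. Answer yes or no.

Yes: on every input state the two circuits agree up to one overall phase factor.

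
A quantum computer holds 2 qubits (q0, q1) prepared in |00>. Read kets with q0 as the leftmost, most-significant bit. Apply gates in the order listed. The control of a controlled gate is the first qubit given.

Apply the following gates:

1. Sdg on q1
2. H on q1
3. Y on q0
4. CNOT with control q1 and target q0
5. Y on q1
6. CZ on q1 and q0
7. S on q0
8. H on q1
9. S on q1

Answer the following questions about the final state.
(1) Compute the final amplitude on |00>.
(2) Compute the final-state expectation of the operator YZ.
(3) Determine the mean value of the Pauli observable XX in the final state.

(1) The final state's coefficient on |00> equals 1/2.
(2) The expectation value of YZ is 1.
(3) The observable XX averages to 1.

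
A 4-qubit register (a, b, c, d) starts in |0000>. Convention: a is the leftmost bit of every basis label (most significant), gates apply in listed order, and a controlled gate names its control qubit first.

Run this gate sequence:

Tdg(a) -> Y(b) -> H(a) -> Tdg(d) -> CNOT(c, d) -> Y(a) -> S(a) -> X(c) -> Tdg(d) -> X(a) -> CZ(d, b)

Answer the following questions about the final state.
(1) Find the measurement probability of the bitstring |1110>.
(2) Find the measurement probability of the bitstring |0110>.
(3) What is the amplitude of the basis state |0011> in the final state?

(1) Outcome |1110> occurs with probability 1/2.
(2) A full measurement returns |0110> with probability 1/2.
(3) The amplitude on |0011> is 0.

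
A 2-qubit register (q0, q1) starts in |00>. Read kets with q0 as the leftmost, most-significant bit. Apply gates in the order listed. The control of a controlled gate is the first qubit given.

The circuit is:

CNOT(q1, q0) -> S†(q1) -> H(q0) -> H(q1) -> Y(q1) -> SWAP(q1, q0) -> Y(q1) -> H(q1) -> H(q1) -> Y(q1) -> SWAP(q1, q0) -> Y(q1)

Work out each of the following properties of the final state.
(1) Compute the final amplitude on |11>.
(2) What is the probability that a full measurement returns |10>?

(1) The final state's coefficient on |11> equals 1/2.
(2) The probability of measuring |10> is 1/4.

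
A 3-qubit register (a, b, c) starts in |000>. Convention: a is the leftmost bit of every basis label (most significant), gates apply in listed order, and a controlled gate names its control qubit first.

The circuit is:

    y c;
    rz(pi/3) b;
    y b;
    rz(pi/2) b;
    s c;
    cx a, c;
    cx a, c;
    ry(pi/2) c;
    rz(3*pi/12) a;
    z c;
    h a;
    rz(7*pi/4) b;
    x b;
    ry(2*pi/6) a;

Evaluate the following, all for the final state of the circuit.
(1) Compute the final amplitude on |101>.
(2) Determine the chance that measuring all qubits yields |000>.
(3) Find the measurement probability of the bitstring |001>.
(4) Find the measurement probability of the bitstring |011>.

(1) The final state's coefficient on |101> equals (-sqrt(3) - 1)*exp(I*pi/3)/4.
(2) Outcome |000> occurs with probability 1/4 - sqrt(3)/8.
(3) The probability of measuring |001> is 1/4 - sqrt(3)/8.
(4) Outcome |011> occurs with probability 0.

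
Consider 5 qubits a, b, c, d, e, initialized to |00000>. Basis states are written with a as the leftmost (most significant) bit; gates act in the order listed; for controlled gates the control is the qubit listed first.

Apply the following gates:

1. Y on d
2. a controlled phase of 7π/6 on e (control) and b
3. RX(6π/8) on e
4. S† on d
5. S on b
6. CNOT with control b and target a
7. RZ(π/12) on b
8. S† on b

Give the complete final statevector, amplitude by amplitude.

The final amplitudes are -sqrt(2 - sqrt(2))*exp(23*I*pi/24)/2 on |00010>, -sqrt(sqrt(2) + 2)*exp(11*I*pi/24)/2 on |00011>, and 0 on every other basis state.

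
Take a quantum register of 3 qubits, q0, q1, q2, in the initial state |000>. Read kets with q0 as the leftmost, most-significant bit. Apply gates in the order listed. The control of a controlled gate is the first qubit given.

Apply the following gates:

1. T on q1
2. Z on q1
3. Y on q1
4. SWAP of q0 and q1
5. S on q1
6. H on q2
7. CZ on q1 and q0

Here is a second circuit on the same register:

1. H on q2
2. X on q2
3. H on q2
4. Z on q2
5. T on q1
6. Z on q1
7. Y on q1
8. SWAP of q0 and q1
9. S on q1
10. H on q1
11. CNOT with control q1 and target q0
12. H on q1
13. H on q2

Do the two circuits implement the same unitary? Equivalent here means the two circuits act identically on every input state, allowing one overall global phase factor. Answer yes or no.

No, they are not equivalent — no single phase factor reconciles the two unitaries.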